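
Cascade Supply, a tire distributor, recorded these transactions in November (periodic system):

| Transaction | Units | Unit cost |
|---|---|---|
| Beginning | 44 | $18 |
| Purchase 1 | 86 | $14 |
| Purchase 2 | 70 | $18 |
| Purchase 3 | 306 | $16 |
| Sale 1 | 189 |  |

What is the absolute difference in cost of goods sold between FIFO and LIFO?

FIFO COGS: 44 @ $18 + 86 @ $14 + 59 @ $18 = $3,058
LIFO COGS: 189 @ $16 = $3,024
Difference = |$3,058 − $3,024| = $34

$34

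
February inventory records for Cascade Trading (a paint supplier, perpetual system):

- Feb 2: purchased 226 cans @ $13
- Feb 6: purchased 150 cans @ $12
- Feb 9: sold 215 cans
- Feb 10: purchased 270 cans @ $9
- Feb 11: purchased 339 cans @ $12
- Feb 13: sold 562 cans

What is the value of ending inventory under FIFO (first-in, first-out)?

Ending inventory = $2,496

Feb 9, 215 sold [FIFO — oldest first]: 215 @ $13 = $2,795
Feb 13, 562 sold [FIFO — oldest first]: 11 @ $13 + 150 @ $12 + 270 @ $9 + 131 @ $12 = $5,945
Total COGS = $2,795 + $5,945 = $8,740
Ending inventory: 208 @ $12 = $2,496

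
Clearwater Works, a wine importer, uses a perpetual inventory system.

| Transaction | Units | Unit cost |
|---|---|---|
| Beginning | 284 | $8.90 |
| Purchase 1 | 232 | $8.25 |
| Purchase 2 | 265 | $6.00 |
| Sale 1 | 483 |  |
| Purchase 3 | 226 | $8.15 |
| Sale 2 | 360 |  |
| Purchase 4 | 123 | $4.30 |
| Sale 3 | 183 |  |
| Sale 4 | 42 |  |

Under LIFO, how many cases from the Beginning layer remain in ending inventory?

Sale 1 (483) [LIFO — newest first]: 265 @ $6.00 + 218 @ $8.25 = $3,388.50
Sale 2 (360) [LIFO — newest first]: 226 @ $8.15 + 14 @ $8.25 + 120 @ $8.90 = $3,025.40
Sale 3 (183) [LIFO — newest first]: 123 @ $4.30 + 60 @ $8.90 = $1,062.90
Sale 4 (42) [LIFO — newest first]: 42 @ $8.90 = $373.80
Total COGS = $3,388.50 + $3,025.40 + $1,062.90 + $373.80 = $7,850.60
Ending inventory: 62 @ $8.90 = $551.80

62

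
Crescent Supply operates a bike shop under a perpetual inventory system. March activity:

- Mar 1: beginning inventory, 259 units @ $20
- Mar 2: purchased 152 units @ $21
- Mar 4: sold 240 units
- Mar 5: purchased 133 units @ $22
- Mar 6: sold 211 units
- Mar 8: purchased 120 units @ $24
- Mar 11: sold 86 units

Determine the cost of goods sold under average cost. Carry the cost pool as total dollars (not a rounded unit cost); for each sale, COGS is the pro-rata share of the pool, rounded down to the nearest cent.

COGS = $11,291.74

After Mar 1: 259 on hand, pool $5,180.00 (≈ $20.0000 each)
After Mar 2: 411 on hand, pool $8,372.00 (≈ $20.3698 each)
Mar 4, sell 240: 240/411 × $8,372.00 → $4,888.75
After Mar 5: 304 on hand, pool $6,409.25 (≈ $21.0831 each)
Mar 6, sell 211: 211/304 × $6,409.25 → $4,448.52
After Mar 8: 213 on hand, pool $4,840.73 (≈ $22.7264 each)
Mar 11, sell 86: 86/213 × $4,840.73 → $1,954.47
Total COGS = $4,888.75 + $4,448.52 + $1,954.47 = $11,291.74
Ending inventory (cost pool remaining) = $2,886.26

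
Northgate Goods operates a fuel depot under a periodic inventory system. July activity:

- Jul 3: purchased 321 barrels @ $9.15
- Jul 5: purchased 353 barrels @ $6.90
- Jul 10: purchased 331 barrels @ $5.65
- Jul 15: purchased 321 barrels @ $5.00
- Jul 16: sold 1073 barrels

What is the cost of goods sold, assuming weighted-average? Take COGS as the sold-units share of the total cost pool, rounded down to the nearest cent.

COGS = $7,159.80

Jul 16, sell 1073: 1073/1326 × $8,848.00 → $7,159.80
Ending inventory (cost pool remaining) = $1,688.20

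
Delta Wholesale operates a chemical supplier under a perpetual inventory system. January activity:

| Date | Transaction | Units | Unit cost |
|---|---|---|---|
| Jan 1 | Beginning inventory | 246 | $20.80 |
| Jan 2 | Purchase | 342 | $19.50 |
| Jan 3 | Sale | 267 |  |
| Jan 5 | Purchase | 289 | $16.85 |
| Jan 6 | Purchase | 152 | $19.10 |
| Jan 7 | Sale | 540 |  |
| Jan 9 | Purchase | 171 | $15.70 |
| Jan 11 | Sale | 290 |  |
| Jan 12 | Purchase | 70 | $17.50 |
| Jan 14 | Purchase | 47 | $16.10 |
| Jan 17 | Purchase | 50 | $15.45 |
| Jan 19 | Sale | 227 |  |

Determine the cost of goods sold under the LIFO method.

Jan 3, 267 sold [LIFO — newest first]: 267 @ $19.50 = $5,206.50
Jan 7, 540 sold [LIFO — newest first]: 152 @ $19.10 + 289 @ $16.85 + 75 @ $19.50 + 24 @ $20.80 = $9,734.55
Jan 11, 290 sold [LIFO — newest first]: 171 @ $15.70 + 119 @ $20.80 = $5,159.90
Jan 19, 227 sold [LIFO — newest first]: 50 @ $15.45 + 47 @ $16.10 + 70 @ $17.50 + 60 @ $20.80 = $4,002.20
Total COGS = $5,206.50 + $9,734.55 + $5,159.90 + $4,002.20 = $24,103.15
Ending inventory: 43 @ $20.80 = $894.40

COGS = $24,103.15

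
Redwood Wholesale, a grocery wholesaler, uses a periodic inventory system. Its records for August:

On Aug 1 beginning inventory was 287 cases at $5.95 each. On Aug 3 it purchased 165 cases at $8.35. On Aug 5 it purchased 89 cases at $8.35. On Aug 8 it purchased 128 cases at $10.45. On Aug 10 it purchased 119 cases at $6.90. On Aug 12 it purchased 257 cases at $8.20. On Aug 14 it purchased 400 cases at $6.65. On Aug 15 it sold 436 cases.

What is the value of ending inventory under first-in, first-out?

Ending inventory = $7,802.85

Aug 15, 436 sold [FIFO — oldest first]: 287 @ $5.95 + 149 @ $8.35 = $2,951.80
Ending inventory: 16 @ $8.35 + 89 @ $8.35 + 128 @ $10.45 + 119 @ $6.90 + 257 @ $8.20 + 400 @ $6.65 = $7,802.85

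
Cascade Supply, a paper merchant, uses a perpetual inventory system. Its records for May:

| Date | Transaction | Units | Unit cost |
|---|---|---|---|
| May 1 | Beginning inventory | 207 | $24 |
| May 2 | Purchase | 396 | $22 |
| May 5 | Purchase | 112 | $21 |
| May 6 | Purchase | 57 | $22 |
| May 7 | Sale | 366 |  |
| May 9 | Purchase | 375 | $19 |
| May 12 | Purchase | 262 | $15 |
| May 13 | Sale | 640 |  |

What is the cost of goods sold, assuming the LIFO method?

May 7, 366 sold [LIFO — newest first]: 57 @ $22 + 112 @ $21 + 197 @ $22 = $7,940
May 13, 640 sold [LIFO — newest first]: 262 @ $15 + 375 @ $19 + 3 @ $22 = $11,121
Total COGS = $7,940 + $11,121 = $19,061
Ending inventory: 207 @ $24 + 196 @ $22 = $9,280
Check: goods available $28,341 = COGS $19,061 + ending $9,280

COGS = $19,061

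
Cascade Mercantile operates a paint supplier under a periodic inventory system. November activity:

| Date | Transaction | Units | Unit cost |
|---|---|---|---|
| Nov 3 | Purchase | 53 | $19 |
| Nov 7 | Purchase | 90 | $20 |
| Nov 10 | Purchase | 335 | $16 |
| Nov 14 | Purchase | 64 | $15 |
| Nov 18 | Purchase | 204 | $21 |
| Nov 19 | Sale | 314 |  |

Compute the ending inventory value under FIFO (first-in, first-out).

Ending inventory = $7,868

Nov 19, 314 sold [FIFO — oldest first]: 53 @ $19 + 90 @ $20 + 171 @ $16 = $5,543
Ending inventory: 164 @ $16 + 64 @ $15 + 204 @ $21 = $7,868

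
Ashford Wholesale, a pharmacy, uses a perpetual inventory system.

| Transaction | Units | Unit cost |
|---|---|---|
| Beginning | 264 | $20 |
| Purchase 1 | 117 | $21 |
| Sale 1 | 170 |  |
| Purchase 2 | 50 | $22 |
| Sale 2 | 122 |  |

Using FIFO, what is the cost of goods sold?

Sale 1 (170) [FIFO — oldest first]: 170 @ $20 = $3,400
Sale 2 (122) [FIFO — oldest first]: 94 @ $20 + 28 @ $21 = $2,468
Total COGS = $3,400 + $2,468 = $5,868
Ending inventory: 89 @ $21 + 50 @ $22 = $2,969

COGS = $5,868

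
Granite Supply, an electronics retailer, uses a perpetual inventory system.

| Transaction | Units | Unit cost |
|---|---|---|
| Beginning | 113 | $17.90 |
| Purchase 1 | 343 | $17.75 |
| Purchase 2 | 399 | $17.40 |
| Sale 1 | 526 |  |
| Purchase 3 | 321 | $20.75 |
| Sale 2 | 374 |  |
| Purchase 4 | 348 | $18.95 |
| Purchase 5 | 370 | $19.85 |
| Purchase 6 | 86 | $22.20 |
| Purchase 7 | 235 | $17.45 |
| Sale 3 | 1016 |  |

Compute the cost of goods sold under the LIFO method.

COGS = $36,311.55

Sale 1 (526) [LIFO — newest first]: 399 @ $17.40 + 127 @ $17.75 = $9,196.85
Sale 2 (374) [LIFO — newest first]: 321 @ $20.75 + 53 @ $17.75 = $7,601.50
Sale 3 (1016) [LIFO — newest first]: 235 @ $17.45 + 86 @ $22.20 + 370 @ $19.85 + 325 @ $18.95 = $19,513.20
Total COGS = $9,196.85 + $7,601.50 + $19,513.20 = $36,311.55
Ending inventory: 113 @ $17.90 + 163 @ $17.75 + 23 @ $18.95 = $5,351.80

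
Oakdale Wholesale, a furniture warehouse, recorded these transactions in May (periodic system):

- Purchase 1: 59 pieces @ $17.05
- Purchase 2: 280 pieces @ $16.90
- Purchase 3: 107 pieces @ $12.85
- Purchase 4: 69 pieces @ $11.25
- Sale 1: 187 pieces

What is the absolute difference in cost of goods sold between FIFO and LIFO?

$832.05

FIFO COGS: 59 @ $17.05 + 128 @ $16.90 = $3,169.15
LIFO COGS: 69 @ $11.25 + 107 @ $12.85 + 11 @ $16.90 = $2,337.10
Difference = |$3,169.15 − $2,337.10| = $832.05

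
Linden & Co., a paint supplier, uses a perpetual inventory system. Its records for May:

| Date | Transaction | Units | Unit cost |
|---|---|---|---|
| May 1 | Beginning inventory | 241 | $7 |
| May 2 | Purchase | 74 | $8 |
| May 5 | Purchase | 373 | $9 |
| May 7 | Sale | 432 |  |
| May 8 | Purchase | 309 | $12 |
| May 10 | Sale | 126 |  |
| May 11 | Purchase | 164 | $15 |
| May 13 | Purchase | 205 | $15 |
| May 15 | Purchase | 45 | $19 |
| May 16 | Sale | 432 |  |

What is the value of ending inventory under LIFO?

Ending inventory = $3,787

May 7, 432 sold [LIFO — newest first]: 373 @ $9 + 59 @ $8 = $3,829
May 10, 126 sold [LIFO — newest first]: 126 @ $12 = $1,512
May 16, 432 sold [LIFO — newest first]: 45 @ $19 + 205 @ $15 + 164 @ $15 + 18 @ $12 = $6,606
Total COGS = $3,829 + $1,512 + $6,606 = $11,947
Ending inventory: 241 @ $7 + 15 @ $8 + 165 @ $12 = $3,787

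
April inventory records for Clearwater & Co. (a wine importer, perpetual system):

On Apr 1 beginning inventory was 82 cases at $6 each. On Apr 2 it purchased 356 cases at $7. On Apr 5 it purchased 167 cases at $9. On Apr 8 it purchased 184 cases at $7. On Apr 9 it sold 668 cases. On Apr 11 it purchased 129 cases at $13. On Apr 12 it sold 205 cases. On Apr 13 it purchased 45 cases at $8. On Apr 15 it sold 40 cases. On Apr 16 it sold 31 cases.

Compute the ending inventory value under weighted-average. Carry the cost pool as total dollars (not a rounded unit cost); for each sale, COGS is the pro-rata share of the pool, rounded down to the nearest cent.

Ending inventory = $173.39

After Apr 1: 82 on hand, pool $492.00 (≈ $6.0000 each)
After Apr 2: 438 on hand, pool $2,984.00 (≈ $6.8128 each)
After Apr 5: 605 on hand, pool $4,487.00 (≈ $7.4165 each)
After Apr 8: 789 on hand, pool $5,775.00 (≈ $7.3194 each)
Apr 9, sell 668: 668/789 × $5,775.00 → $4,889.35
After Apr 11: 250 on hand, pool $2,562.65 (≈ $10.2506 each)
Apr 12, sell 205: 205/250 × $2,562.65 → $2,101.37
After Apr 13: 90 on hand, pool $821.28 (≈ $9.1253 each)
Apr 15, sell 40: 40/90 × $821.28 → $365.01
Apr 16, sell 31: 31/50 × $456.27 → $282.88
Total COGS = $4,889.35 + $2,101.37 + $365.01 + $282.88 = $7,638.61
Ending inventory (cost pool remaining) = $173.39
Check: goods available $7,812.00 = COGS $7,638.61 + ending $173.39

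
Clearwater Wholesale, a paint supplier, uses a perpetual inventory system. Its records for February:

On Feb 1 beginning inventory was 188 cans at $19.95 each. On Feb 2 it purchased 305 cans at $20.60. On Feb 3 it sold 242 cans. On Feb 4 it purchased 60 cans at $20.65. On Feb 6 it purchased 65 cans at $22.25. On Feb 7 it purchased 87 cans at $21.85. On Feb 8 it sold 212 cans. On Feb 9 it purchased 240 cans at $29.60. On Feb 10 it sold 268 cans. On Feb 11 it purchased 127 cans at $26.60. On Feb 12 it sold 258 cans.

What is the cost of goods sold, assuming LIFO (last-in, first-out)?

COGS = $23,266.60

Feb 3, 242 sold [LIFO — newest first]: 242 @ $20.60 = $4,985.20
Feb 8, 212 sold [LIFO — newest first]: 87 @ $21.85 + 65 @ $22.25 + 60 @ $20.65 = $4,586.20
Feb 10, 268 sold [LIFO — newest first]: 240 @ $29.60 + 28 @ $20.60 = $7,680.80
Feb 12, 258 sold [LIFO — newest first]: 127 @ $26.60 + 35 @ $20.60 + 96 @ $19.95 = $6,014.40
Total COGS = $4,985.20 + $4,586.20 + $7,680.80 + $6,014.40 = $23,266.60
Ending inventory: 92 @ $19.95 = $1,835.40
Check: goods available $25,102.00 = COGS $23,266.60 + ending $1,835.40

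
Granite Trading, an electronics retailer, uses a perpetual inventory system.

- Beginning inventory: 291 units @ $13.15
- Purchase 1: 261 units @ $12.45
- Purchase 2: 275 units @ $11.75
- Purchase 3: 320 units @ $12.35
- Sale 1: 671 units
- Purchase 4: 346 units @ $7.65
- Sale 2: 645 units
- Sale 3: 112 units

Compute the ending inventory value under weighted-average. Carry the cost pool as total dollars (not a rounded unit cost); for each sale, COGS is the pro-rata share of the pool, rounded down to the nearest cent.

After Beginning: 291 on hand, pool $3,826.65 (≈ $13.1500 each)
After Purchase 1: 552 on hand, pool $7,076.10 (≈ $12.8190 each)
After Purchase 2: 827 on hand, pool $10,307.35 (≈ $12.4635 each)
After Purchase 3: 1147 on hand, pool $14,259.35 (≈ $12.4319 each)
Sale 1, sell 671: 671/1147 × $14,259.35 → $8,341.78
After Purchase 4: 822 on hand, pool $8,564.47 (≈ $10.4191 each)
Sale 2, sell 645: 645/822 × $8,564.47 → $6,720.29
Sale 3, sell 112: 112/177 × $1,844.18 → $1,166.93
Total COGS = $8,341.78 + $6,720.29 + $1,166.93 = $16,229.00
Ending inventory (cost pool remaining) = $677.25

Ending inventory = $677.25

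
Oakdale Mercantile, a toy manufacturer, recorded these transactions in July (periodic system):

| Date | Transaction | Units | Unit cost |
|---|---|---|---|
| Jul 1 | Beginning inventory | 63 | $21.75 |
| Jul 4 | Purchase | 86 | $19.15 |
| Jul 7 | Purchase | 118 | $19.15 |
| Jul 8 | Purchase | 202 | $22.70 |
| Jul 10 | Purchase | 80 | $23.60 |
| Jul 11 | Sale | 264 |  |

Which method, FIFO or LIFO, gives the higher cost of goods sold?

LIFO

FIFO COGS: 63 @ $21.75 + 86 @ $19.15 + 115 @ $19.15 = $5,219.40
LIFO COGS: 80 @ $23.60 + 184 @ $22.70 = $6,064.80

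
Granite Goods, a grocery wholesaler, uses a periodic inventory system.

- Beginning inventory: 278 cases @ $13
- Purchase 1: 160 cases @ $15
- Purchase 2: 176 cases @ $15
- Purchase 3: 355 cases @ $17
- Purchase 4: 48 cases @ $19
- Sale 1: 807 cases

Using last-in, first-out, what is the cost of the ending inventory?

Ending inventory = $2,730

Sale 1 (807) [LIFO — newest first]: 48 @ $19 + 355 @ $17 + 176 @ $15 + 160 @ $15 + 68 @ $13 = $12,871
Ending inventory: 210 @ $13 = $2,730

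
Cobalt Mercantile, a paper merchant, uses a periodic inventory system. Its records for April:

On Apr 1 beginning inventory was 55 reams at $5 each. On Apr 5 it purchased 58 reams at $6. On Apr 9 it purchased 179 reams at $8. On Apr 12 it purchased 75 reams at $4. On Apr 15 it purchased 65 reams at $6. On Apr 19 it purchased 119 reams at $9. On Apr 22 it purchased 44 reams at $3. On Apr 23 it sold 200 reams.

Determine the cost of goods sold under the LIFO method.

Apr 23, 200 sold [LIFO — newest first]: 44 @ $3 + 119 @ $9 + 37 @ $6 = $1,425
Ending inventory: 55 @ $5 + 58 @ $6 + 179 @ $8 + 75 @ $4 + 28 @ $6 = $2,523

COGS = $1,425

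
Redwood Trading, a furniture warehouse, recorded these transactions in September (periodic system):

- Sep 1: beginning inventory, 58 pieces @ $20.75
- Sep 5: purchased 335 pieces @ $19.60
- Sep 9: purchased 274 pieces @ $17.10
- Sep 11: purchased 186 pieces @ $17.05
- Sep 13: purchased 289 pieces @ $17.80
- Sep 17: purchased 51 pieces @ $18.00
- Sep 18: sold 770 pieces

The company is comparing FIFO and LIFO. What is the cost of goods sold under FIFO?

FIFO COGS: 58 @ $20.75 + 335 @ $19.60 + 274 @ $17.10 + 103 @ $17.05 = $14,211.05
LIFO COGS: 51 @ $18.00 + 289 @ $17.80 + 186 @ $17.05 + 244 @ $17.10 = $13,405.90

COGS = $14,211.05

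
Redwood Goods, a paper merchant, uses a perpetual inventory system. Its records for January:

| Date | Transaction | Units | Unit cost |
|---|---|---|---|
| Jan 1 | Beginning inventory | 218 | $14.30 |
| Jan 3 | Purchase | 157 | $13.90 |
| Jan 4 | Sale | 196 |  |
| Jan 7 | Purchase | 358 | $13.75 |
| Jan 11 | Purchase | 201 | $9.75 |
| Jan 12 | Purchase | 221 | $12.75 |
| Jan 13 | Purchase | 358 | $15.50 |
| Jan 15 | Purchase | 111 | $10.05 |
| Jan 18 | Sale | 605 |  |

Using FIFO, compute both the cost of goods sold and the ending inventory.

Jan 4, 196 sold [FIFO — oldest first]: 196 @ $14.30 = $2,802.80
Jan 18, 605 sold [FIFO — oldest first]: 22 @ $14.30 + 157 @ $13.90 + 358 @ $13.75 + 68 @ $9.75 = $8,082.40
Total COGS = $2,802.80 + $8,082.40 = $10,885.20
Ending inventory: 133 @ $9.75 + 221 @ $12.75 + 358 @ $15.50 + 111 @ $10.05 = $10,779.05

COGS = $10,885.20; ending inventory = $10,779.05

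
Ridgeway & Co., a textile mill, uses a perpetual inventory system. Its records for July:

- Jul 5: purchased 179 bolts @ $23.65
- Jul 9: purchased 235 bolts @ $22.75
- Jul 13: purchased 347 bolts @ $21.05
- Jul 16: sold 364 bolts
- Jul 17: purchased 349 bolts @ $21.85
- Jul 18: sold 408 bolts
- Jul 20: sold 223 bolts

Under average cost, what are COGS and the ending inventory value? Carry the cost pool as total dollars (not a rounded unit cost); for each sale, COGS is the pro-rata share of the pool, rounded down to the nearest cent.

COGS = $21,976.25; ending inventory = $2,533.35

After Jul 5: 179 on hand, pool $4,233.35 (≈ $23.6500 each)
After Jul 9: 414 on hand, pool $9,579.60 (≈ $23.1391 each)
After Jul 13: 761 on hand, pool $16,883.95 (≈ $22.1865 each)
Jul 16, sell 364: 364/761 × $16,883.95 → $8,075.89
After Jul 17: 746 on hand, pool $16,433.71 (≈ $22.0291 each)
Jul 18, sell 408: 408/746 × $16,433.71 → $8,987.87
Jul 20, sell 223: 223/338 × $7,445.84 → $4,912.49
Total COGS = $8,075.89 + $8,987.87 + $4,912.49 = $21,976.25
Ending inventory (cost pool remaining) = $2,533.35
Check: goods available $24,509.60 = COGS $21,976.25 + ending $2,533.35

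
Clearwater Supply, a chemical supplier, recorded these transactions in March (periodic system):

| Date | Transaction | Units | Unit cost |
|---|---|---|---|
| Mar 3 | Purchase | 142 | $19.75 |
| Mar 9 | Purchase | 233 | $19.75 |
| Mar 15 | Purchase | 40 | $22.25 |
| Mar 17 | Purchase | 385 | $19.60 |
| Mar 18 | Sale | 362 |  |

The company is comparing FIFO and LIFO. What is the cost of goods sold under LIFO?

COGS = $7,095.20

FIFO COGS: 142 @ $19.75 + 220 @ $19.75 = $7,149.50
LIFO COGS: 362 @ $19.60 = $7,095.20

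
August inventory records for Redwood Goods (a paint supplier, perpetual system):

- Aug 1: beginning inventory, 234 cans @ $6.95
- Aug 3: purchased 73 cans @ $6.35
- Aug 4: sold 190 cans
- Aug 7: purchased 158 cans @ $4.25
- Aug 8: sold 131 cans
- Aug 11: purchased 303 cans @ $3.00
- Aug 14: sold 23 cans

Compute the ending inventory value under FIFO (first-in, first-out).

Ending inventory = $1,423.25

Aug 4, 190 sold [FIFO — oldest first]: 190 @ $6.95 = $1,320.50
Aug 8, 131 sold [FIFO — oldest first]: 44 @ $6.95 + 73 @ $6.35 + 14 @ $4.25 = $828.85
Aug 14, 23 sold [FIFO — oldest first]: 23 @ $4.25 = $97.75
Total COGS = $1,320.50 + $828.85 + $97.75 = $2,247.10
Ending inventory: 121 @ $4.25 + 303 @ $3.00 = $1,423.25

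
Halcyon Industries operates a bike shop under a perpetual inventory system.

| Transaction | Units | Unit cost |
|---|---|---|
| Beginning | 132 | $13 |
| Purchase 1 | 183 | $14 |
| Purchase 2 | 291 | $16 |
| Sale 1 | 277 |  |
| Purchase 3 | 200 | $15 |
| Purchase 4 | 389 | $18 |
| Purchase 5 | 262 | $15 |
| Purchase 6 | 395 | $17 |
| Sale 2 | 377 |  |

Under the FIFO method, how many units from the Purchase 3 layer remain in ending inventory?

Sale 1 (277) [FIFO — oldest first]: 132 @ $13 + 145 @ $14 = $3,746
Sale 2 (377) [FIFO — oldest first]: 38 @ $14 + 291 @ $16 + 48 @ $15 = $5,908
Total COGS = $3,746 + $5,908 = $9,654
Ending inventory: 152 @ $15 + 389 @ $18 + 262 @ $15 + 395 @ $17 = $19,927

152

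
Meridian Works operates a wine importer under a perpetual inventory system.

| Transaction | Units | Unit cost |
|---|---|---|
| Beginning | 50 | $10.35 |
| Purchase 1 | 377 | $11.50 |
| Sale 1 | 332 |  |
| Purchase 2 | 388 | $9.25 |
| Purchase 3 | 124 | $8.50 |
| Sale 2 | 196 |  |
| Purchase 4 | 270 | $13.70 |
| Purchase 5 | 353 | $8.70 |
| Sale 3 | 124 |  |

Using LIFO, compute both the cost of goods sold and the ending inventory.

COGS = $6,616.80; ending inventory = $9,649.30

Sale 1 (332) [LIFO — newest first]: 332 @ $11.50 = $3,818.00
Sale 2 (196) [LIFO — newest first]: 124 @ $8.50 + 72 @ $9.25 = $1,720.00
Sale 3 (124) [LIFO — newest first]: 124 @ $8.70 = $1,078.80
Total COGS = $3,818.00 + $1,720.00 + $1,078.80 = $6,616.80
Ending inventory: 50 @ $10.35 + 45 @ $11.50 + 316 @ $9.25 + 270 @ $13.70 + 229 @ $8.70 = $9,649.30
Check: goods available $16,266.10 = COGS $6,616.80 + ending $9,649.30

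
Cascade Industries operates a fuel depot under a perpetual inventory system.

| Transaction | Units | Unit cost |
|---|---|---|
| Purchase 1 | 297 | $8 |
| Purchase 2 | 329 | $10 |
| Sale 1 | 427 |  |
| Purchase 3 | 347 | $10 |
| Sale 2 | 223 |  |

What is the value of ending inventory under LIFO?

Sale 1 (427) [LIFO — newest first]: 329 @ $10 + 98 @ $8 = $4,074
Sale 2 (223) [LIFO — newest first]: 223 @ $10 = $2,230
Total COGS = $4,074 + $2,230 = $6,304
Ending inventory: 199 @ $8 + 124 @ $10 = $2,832

Ending inventory = $2,832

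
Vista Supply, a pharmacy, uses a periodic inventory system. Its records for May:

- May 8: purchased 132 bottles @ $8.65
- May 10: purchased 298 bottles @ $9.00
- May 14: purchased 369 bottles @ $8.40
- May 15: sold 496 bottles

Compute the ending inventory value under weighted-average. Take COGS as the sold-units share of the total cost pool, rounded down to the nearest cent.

May 15, sell 496: 496/799 × $6,923.40 → $4,297.88
Ending inventory (cost pool remaining) = $2,625.52

Ending inventory = $2,625.52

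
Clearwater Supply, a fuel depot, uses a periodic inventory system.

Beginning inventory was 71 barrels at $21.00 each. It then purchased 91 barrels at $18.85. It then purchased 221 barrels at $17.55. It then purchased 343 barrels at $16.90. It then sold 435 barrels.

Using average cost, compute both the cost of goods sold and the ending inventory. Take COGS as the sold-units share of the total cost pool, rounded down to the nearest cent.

Sale 1, sell 435: 435/726 × $12,881.60 → $7,718.31
Ending inventory (cost pool remaining) = $5,163.29
Check: goods available $12,881.60 = COGS $7,718.31 + ending $5,163.29

COGS = $7,718.31; ending inventory = $5,163.29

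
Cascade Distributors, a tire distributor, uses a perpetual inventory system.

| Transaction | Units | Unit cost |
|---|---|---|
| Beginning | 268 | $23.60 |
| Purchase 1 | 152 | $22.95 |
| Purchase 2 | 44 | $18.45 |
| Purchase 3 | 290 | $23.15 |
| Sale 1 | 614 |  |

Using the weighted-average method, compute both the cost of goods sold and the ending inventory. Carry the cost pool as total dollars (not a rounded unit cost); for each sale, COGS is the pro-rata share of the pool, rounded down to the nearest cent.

COGS = $14,119.14; ending inventory = $3,219.36

After Beginning: 268 on hand, pool $6,324.80 (≈ $23.6000 each)
After Purchase 1: 420 on hand, pool $9,813.20 (≈ $23.3648 each)
After Purchase 2: 464 on hand, pool $10,625.00 (≈ $22.8987 each)
After Purchase 3: 754 on hand, pool $17,338.50 (≈ $22.9954 each)
Sale 1, sell 614: 614/754 × $17,338.50 → $14,119.14
Ending inventory (cost pool remaining) = $3,219.36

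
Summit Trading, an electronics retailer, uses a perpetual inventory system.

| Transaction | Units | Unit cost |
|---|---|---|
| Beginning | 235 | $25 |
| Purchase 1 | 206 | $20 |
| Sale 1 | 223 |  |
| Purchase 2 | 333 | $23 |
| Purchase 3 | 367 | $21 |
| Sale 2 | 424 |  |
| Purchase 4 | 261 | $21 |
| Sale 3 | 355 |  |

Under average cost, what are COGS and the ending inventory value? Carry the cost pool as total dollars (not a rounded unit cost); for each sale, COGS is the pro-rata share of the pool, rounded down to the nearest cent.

COGS = $22,148.67; ending inventory = $8,693.33

After Beginning: 235 on hand, pool $5,875.00 (≈ $25.0000 each)
After Purchase 1: 441 on hand, pool $9,995.00 (≈ $22.6644 each)
Sale 1, sell 223: 223/441 × $9,995.00 → $5,054.16
After Purchase 2: 551 on hand, pool $12,599.84 (≈ $22.8672 each)
After Purchase 3: 918 on hand, pool $20,306.84 (≈ $22.1207 each)
Sale 2, sell 424: 424/918 × $20,306.84 → $9,379.19
After Purchase 4: 755 on hand, pool $16,408.65 (≈ $21.7333 each)
Sale 3, sell 355: 355/755 × $16,408.65 → $7,715.32
Total COGS = $5,054.16 + $9,379.19 + $7,715.32 = $22,148.67
Ending inventory (cost pool remaining) = $8,693.33
Check: goods available $30,842.00 = COGS $22,148.67 + ending $8,693.33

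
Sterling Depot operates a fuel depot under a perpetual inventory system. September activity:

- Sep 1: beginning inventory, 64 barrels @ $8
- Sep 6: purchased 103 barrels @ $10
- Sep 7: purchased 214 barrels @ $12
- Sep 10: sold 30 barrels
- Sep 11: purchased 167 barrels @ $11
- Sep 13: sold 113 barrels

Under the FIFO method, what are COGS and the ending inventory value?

COGS = $1,302; ending inventory = $4,645

Sep 10, 30 sold [FIFO — oldest first]: 30 @ $8 = $240
Sep 13, 113 sold [FIFO — oldest first]: 34 @ $8 + 79 @ $10 = $1,062
Total COGS = $240 + $1,062 = $1,302
Ending inventory: 24 @ $10 + 214 @ $12 + 167 @ $11 = $4,645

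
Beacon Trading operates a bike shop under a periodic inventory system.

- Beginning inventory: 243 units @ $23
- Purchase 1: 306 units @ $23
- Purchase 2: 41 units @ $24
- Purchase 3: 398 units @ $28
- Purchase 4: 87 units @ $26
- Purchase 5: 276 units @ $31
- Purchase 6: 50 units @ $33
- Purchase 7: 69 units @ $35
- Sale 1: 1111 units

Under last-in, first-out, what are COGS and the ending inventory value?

Sale 1 (1111) [LIFO — newest first]: 69 @ $35 + 50 @ $33 + 276 @ $31 + 87 @ $26 + 398 @ $28 + 41 @ $24 + 190 @ $23 = $31,381
Ending inventory: 243 @ $23 + 116 @ $23 = $8,257
Check: goods available $39,638 = COGS $31,381 + ending $8,257

COGS = $31,381; ending inventory = $8,257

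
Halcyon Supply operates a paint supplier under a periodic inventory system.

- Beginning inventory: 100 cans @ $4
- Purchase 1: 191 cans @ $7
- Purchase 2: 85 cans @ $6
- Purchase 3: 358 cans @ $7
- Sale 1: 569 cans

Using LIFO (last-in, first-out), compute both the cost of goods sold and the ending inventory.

Sale 1 (569) [LIFO — newest first]: 358 @ $7 + 85 @ $6 + 126 @ $7 = $3,898
Ending inventory: 100 @ $4 + 65 @ $7 = $855

COGS = $3,898; ending inventory = $855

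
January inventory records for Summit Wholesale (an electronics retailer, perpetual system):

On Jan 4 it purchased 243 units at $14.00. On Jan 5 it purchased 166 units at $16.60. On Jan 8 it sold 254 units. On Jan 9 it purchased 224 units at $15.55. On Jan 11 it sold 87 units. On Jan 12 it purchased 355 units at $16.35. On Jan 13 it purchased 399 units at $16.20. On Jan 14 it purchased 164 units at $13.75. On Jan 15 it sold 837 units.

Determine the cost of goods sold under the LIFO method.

COGS = $18,539.15

Jan 8, 254 sold [LIFO — newest first]: 166 @ $16.60 + 88 @ $14.00 = $3,987.60
Jan 11, 87 sold [LIFO — newest first]: 87 @ $15.55 = $1,352.85
Jan 15, 837 sold [LIFO — newest first]: 164 @ $13.75 + 399 @ $16.20 + 274 @ $16.35 = $13,198.70
Total COGS = $3,987.60 + $1,352.85 + $13,198.70 = $18,539.15
Ending inventory: 155 @ $14.00 + 137 @ $15.55 + 81 @ $16.35 = $5,624.70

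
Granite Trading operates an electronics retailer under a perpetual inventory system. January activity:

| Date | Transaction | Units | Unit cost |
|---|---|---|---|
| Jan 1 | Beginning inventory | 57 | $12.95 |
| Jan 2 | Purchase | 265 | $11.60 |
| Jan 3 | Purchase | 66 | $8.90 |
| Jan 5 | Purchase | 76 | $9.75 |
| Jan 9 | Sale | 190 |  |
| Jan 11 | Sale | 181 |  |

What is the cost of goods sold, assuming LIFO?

COGS = $3,984.80

Jan 9, 190 sold [LIFO — newest first]: 76 @ $9.75 + 66 @ $8.90 + 48 @ $11.60 = $1,885.20
Jan 11, 181 sold [LIFO — newest first]: 181 @ $11.60 = $2,099.60
Total COGS = $1,885.20 + $2,099.60 = $3,984.80
Ending inventory: 57 @ $12.95 + 36 @ $11.60 = $1,155.75
Check: goods available $5,140.55 = COGS $3,984.80 + ending $1,155.75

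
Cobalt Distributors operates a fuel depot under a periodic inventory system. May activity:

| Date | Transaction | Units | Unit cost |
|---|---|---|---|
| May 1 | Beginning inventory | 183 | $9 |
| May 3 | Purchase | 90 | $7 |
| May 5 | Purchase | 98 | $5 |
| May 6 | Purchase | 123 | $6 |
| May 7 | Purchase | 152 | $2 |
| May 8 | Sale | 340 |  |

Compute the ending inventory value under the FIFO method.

May 8, 340 sold [FIFO — oldest first]: 183 @ $9 + 90 @ $7 + 67 @ $5 = $2,612
Ending inventory: 31 @ $5 + 123 @ $6 + 152 @ $2 = $1,197
Check: goods available $3,809 = COGS $2,612 + ending $1,197

Ending inventory = $1,197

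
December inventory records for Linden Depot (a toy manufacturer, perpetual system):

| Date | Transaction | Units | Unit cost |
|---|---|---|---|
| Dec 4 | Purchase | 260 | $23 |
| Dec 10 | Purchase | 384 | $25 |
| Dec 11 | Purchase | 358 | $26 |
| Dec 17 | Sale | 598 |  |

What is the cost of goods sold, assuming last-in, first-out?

Dec 17, 598 sold [LIFO — newest first]: 358 @ $26 + 240 @ $25 = $15,308
Ending inventory: 260 @ $23 + 144 @ $25 = $9,580
Check: goods available $24,888 = COGS $15,308 + ending $9,580

COGS = $15,308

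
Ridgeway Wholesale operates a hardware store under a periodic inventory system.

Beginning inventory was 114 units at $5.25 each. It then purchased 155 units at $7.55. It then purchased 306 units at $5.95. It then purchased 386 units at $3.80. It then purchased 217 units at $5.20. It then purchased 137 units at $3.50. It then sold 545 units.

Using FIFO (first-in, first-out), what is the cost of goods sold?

COGS = $3,410.95

Sale 1 (545) [FIFO — oldest first]: 114 @ $5.25 + 155 @ $7.55 + 276 @ $5.95 = $3,410.95
Ending inventory: 30 @ $5.95 + 386 @ $3.80 + 217 @ $5.20 + 137 @ $3.50 = $3,253.20
Check: goods available $6,664.15 = COGS $3,410.95 + ending $3,253.20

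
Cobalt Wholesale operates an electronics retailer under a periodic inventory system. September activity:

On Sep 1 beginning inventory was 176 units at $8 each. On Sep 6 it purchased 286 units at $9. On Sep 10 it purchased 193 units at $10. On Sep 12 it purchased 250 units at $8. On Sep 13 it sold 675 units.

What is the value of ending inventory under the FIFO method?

Sep 13, 675 sold [FIFO — oldest first]: 176 @ $8 + 286 @ $9 + 193 @ $10 + 20 @ $8 = $6,072
Ending inventory: 230 @ $8 = $1,840
Check: goods available $7,912 = COGS $6,072 + ending $1,840

Ending inventory = $1,840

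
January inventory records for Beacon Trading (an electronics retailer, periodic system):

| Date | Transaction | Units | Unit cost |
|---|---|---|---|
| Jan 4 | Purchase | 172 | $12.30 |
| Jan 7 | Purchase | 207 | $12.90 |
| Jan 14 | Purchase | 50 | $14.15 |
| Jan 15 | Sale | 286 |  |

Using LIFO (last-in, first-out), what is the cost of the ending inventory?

Ending inventory = $1,758.90

Jan 15, 286 sold [LIFO — newest first]: 50 @ $14.15 + 207 @ $12.90 + 29 @ $12.30 = $3,734.50
Ending inventory: 143 @ $12.30 = $1,758.90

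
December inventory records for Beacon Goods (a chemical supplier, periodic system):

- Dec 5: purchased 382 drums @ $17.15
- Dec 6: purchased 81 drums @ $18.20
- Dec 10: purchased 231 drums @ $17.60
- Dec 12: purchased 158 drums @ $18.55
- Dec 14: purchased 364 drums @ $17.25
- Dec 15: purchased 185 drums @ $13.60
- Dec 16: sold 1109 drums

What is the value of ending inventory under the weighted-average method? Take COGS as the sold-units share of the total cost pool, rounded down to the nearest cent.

Dec 16, sell 1109: 1109/1401 × $23,817.00 → $18,853.00
Ending inventory (cost pool remaining) = $4,964.00

Ending inventory = $4,964.00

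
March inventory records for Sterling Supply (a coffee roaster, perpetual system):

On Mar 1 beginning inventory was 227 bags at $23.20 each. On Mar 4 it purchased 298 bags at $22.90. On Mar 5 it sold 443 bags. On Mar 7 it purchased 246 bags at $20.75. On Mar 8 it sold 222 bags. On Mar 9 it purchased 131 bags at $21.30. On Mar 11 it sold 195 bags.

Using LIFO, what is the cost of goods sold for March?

Mar 5, 443 sold [LIFO — newest first]: 298 @ $22.90 + 145 @ $23.20 = $10,188.20
Mar 8, 222 sold [LIFO — newest first]: 222 @ $20.75 = $4,606.50
Mar 11, 195 sold [LIFO — newest first]: 131 @ $21.30 + 24 @ $20.75 + 40 @ $23.20 = $4,216.30
Total COGS = $10,188.20 + $4,606.50 + $4,216.30 = $19,011.00
Ending inventory: 42 @ $23.20 = $974.40

COGS = $19,011.00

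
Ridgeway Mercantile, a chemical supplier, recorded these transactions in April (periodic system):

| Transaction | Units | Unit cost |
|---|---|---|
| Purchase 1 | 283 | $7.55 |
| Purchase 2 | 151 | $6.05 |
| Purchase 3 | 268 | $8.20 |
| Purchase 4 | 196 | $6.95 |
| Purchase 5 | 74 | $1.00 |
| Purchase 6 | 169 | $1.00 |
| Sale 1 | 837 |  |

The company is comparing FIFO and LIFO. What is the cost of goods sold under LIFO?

FIFO COGS: 283 @ $7.55 + 151 @ $6.05 + 268 @ $8.20 + 135 @ $6.95 = $6,186.05
LIFO COGS: 169 @ $1.00 + 74 @ $1.00 + 196 @ $6.95 + 268 @ $8.20 + 130 @ $6.05 = $4,589.30

COGS = $4,589.30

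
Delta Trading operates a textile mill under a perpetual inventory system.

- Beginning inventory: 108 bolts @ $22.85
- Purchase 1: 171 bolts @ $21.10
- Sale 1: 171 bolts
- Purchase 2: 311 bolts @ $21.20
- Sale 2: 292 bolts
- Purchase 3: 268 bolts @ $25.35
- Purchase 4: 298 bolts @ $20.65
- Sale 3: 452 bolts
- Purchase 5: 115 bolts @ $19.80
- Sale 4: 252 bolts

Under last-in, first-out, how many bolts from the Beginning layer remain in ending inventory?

104

Sale 1 (171) [LIFO — newest first]: 171 @ $21.10 = $3,608.10
Sale 2 (292) [LIFO — newest first]: 292 @ $21.20 = $6,190.40
Sale 3 (452) [LIFO — newest first]: 298 @ $20.65 + 154 @ $25.35 = $10,057.60
Sale 4 (252) [LIFO — newest first]: 115 @ $19.80 + 114 @ $25.35 + 19 @ $21.20 + 4 @ $22.85 = $5,661.10
Total COGS = $3,608.10 + $6,190.40 + $10,057.60 + $5,661.10 = $25,517.20
Ending inventory: 104 @ $22.85 = $2,376.40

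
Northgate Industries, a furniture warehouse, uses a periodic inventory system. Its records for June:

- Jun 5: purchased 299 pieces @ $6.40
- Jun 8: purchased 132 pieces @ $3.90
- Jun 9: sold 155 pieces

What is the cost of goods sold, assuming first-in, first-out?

Jun 9, 155 sold [FIFO — oldest first]: 155 @ $6.40 = $992.00
Ending inventory: 144 @ $6.40 + 132 @ $3.90 = $1,436.40
Check: goods available $2,428.40 = COGS $992.00 + ending $1,436.40

COGS = $992.00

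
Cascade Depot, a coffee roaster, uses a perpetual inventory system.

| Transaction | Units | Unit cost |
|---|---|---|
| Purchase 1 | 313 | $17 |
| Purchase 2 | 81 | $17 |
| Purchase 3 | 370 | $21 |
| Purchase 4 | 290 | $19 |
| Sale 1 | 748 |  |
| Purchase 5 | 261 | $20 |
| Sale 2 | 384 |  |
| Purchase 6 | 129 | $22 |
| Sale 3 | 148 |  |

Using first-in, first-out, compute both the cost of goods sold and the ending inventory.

COGS = $24,498; ending inventory = $3,538

Sale 1 (748) [FIFO — oldest first]: 313 @ $17 + 81 @ $17 + 354 @ $21 = $14,132
Sale 2 (384) [FIFO — oldest first]: 16 @ $21 + 290 @ $19 + 78 @ $20 = $7,406
Sale 3 (148) [FIFO — oldest first]: 148 @ $20 = $2,960
Total COGS = $14,132 + $7,406 + $2,960 = $24,498
Ending inventory: 35 @ $20 + 129 @ $22 = $3,538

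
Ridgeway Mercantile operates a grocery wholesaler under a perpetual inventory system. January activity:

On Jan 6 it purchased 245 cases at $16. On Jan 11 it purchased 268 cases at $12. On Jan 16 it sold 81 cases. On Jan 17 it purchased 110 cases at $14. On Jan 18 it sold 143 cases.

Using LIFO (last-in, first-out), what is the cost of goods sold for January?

COGS = $2,908

Jan 16, 81 sold [LIFO — newest first]: 81 @ $12 = $972
Jan 18, 143 sold [LIFO — newest first]: 110 @ $14 + 33 @ $12 = $1,936
Total COGS = $972 + $1,936 = $2,908
Ending inventory: 245 @ $16 + 154 @ $12 = $5,768
Check: goods available $8,676 = COGS $2,908 + ending $5,768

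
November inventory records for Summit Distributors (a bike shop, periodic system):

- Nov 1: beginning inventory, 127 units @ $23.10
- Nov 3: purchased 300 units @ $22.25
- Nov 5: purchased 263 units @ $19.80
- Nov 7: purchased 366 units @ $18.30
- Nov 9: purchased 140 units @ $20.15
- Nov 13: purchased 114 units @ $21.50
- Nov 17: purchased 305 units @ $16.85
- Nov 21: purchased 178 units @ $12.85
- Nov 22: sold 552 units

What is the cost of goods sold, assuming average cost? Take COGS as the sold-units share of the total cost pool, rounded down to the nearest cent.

Nov 22, sell 552: 552/1793 × $34,212.45 → $10,532.77
Ending inventory (cost pool remaining) = $23,679.68

COGS = $10,532.77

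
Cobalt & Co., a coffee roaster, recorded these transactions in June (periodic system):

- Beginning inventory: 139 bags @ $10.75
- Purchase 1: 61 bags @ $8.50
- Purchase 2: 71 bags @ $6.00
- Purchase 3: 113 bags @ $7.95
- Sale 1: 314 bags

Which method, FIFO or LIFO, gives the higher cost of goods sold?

FIFO COGS: 139 @ $10.75 + 61 @ $8.50 + 71 @ $6.00 + 43 @ $7.95 = $2,780.60
LIFO COGS: 113 @ $7.95 + 71 @ $6.00 + 61 @ $8.50 + 69 @ $10.75 = $2,584.60

FIFO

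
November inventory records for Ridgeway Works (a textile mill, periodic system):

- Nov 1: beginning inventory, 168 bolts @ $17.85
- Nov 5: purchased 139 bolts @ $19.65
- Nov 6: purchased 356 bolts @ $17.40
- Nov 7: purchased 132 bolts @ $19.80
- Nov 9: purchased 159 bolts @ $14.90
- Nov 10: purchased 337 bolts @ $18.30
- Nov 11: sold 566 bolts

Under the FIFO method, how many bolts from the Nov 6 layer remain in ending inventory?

97

Nov 11, 566 sold [FIFO — oldest first]: 168 @ $17.85 + 139 @ $19.65 + 259 @ $17.40 = $10,236.75
Ending inventory: 97 @ $17.40 + 132 @ $19.80 + 159 @ $14.90 + 337 @ $18.30 = $12,837.60
Check: goods available $23,074.35 = COGS $10,236.75 + ending $12,837.60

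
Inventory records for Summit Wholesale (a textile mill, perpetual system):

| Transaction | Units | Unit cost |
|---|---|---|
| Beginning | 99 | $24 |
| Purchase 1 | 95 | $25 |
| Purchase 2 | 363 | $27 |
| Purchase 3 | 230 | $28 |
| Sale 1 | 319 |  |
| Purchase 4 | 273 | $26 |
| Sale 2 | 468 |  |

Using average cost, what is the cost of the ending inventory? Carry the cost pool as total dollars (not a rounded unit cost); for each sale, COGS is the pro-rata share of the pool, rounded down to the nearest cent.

After Beginning: 99 on hand, pool $2,376.00 (≈ $24.0000 each)
After Purchase 1: 194 on hand, pool $4,751.00 (≈ $24.4897 each)
After Purchase 2: 557 on hand, pool $14,552.00 (≈ $26.1257 each)
After Purchase 3: 787 on hand, pool $20,992.00 (≈ $26.6734 each)
Sale 1, sell 319: 319/787 × $20,992.00 → $8,508.82
After Purchase 4: 741 on hand, pool $19,581.18 (≈ $26.4253 each)
Sale 2, sell 468: 468/741 × $19,581.18 → $12,367.06
Total COGS = $8,508.82 + $12,367.06 = $20,875.88
Ending inventory (cost pool remaining) = $7,214.12

Ending inventory = $7,214.12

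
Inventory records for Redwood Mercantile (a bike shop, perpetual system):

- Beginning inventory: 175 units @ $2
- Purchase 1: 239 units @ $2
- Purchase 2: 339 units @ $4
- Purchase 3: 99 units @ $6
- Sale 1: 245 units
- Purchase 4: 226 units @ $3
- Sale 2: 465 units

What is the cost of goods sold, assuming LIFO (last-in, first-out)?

COGS = $2,720

Sale 1 (245) [LIFO — newest first]: 99 @ $6 + 146 @ $4 = $1,178
Sale 2 (465) [LIFO — newest first]: 226 @ $3 + 193 @ $4 + 46 @ $2 = $1,542
Total COGS = $1,178 + $1,542 = $2,720
Ending inventory: 175 @ $2 + 193 @ $2 = $736
Check: goods available $3,456 = COGS $2,720 + ending $736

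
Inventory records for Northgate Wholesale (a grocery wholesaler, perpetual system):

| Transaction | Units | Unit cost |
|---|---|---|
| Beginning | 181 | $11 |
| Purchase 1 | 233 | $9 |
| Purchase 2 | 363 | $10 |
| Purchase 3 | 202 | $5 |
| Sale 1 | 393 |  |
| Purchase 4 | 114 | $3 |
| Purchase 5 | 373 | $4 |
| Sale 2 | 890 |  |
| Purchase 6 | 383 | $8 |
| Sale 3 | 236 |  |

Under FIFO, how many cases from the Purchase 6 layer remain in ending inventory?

330

Sale 1 (393) [FIFO — oldest first]: 181 @ $11 + 212 @ $9 = $3,899
Sale 2 (890) [FIFO — oldest first]: 21 @ $9 + 363 @ $10 + 202 @ $5 + 114 @ $3 + 190 @ $4 = $5,931
Sale 3 (236) [FIFO — oldest first]: 183 @ $4 + 53 @ $8 = $1,156
Total COGS = $3,899 + $5,931 + $1,156 = $10,986
Ending inventory: 330 @ $8 = $2,640
Check: goods available $13,626 = COGS $10,986 + ending $2,640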